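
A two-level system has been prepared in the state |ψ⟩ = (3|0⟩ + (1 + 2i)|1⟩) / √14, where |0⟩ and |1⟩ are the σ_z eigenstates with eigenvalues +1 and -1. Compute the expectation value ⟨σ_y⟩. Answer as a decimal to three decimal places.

0.857

⟨σ_y⟩ = 2 Im(a* b)/(|a|²+|b|²) with a = 3, b = (1 + 2i).
a* b = (3 + 6i), so ⟨σ_y⟩ = 12/14.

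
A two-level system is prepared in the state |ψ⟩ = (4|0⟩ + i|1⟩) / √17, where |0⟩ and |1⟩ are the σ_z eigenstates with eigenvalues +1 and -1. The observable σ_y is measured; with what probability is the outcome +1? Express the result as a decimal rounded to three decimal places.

|+y⟩ = (|0⟩ + i|1⟩)/√2, so ⟨+y|ψ⟩ = (5) / (√2·√17).
P = |5|² / 34 = 25/34.

0.735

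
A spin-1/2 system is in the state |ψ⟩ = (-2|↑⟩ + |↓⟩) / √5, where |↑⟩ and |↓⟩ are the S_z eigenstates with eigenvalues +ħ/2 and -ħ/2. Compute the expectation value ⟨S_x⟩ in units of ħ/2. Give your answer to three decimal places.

-0.800

⟨σ_x⟩ = 2 Re(a* b)/(|a|²+|b|²) with a = -2, b = 1.
a* b = -2, so ⟨σ_x⟩ = -4/5.
⟨S_x⟩ = (ħ/2)·⟨σ_x⟩.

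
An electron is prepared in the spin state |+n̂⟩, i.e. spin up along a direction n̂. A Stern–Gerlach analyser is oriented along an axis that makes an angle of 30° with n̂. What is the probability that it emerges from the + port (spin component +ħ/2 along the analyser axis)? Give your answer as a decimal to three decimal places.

For spin-½, the probability of finding spin-up along an axis at angle θ to the initial spin direction is cos²(θ/2); spin-down is sin²(θ/2).
θ = 30°, so P = cos²(15°) ≈ 0.933.

0.933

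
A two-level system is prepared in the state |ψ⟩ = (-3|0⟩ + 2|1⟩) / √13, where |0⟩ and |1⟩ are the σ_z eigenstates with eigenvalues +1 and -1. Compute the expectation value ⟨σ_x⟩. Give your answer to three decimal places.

-0.923

⟨σ_x⟩ = 2 Re(a* b)/(|a|²+|b|²) with a = -3, b = 2.
a* b = -6, so ⟨σ_x⟩ = -12/13.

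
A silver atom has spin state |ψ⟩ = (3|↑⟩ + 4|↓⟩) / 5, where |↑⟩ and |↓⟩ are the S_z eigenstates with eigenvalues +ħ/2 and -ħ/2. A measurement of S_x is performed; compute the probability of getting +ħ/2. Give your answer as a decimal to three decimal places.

0.980

|+x⟩ = (|↑⟩ + |↓⟩)/√2, so ⟨+x|ψ⟩ = (7) / (√2·5).
P = |7|² / 50 = 49/50.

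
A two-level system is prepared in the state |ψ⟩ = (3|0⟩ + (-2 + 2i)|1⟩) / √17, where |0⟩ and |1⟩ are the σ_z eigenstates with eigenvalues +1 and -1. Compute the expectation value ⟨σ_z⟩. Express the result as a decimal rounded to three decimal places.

0.059

⟨σ_z⟩ = |a|² - |b|² divided by |a|²+|b|², with a, b the |0⟩, |1⟩ amplitudes.
= (9 - 8)/17 = 1/17.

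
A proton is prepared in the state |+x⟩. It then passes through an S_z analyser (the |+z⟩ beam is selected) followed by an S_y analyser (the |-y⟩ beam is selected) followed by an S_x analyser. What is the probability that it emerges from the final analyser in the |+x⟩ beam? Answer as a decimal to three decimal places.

First analyser (S_z): from |+x⟩, P(|+z⟩) = 1/2.
After stage 1 the state is |+z⟩; P(|-y⟩) = |⟨-y|+z⟩|² = 1/2.
After stage 2 the state is |-y⟩; P(|+x⟩) = |⟨+x|-y⟩|² = 1/2.
Joint probability = 1/2 × 1/2 × 1/2 = 0.125.

0.125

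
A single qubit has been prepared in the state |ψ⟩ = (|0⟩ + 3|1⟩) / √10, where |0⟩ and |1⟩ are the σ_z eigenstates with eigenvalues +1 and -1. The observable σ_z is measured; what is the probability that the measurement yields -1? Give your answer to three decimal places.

The -1 outcome corresponds to |1⟩. Its amplitude in |ψ⟩ is 3/√10.
P = |3|² / 10 = 9/10.

0.900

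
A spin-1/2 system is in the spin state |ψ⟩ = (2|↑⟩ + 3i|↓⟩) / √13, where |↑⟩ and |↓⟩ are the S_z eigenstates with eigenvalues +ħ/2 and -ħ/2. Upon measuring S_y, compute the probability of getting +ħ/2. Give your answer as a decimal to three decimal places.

0.962

|+y⟩ = (|↑⟩ + i|↓⟩)/√2, so ⟨+y|ψ⟩ = (5) / (√2·√13).
P = |5|² / 26 = 25/26.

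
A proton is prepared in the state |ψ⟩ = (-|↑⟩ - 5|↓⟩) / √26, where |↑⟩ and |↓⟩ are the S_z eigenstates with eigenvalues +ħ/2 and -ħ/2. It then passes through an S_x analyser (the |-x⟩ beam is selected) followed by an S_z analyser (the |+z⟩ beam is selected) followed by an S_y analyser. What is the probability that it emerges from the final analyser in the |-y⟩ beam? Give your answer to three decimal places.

First analyser (S_x): P(|-x⟩) = |⟨-x|ψ⟩|² = 16/52.
After stage 1 the state is |-x⟩; P(|+z⟩) = |⟨+z|-x⟩|² = 1/2.
After stage 2 the state is |+z⟩; P(|-y⟩) = |⟨-y|+z⟩|² = 1/2.
Joint probability = 16/52 × 1/2 × 1/2 = 0.077.

0.077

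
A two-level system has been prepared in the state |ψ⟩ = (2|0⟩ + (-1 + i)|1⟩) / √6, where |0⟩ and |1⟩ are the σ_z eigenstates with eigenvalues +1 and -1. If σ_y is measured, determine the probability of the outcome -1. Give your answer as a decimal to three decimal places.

0.167

|-y⟩ = (|0⟩ - i|1⟩)/√2, so ⟨-y|ψ⟩ = (1 - i) / (√2·√6).
P = |1 - i|² / 12 = 2/12.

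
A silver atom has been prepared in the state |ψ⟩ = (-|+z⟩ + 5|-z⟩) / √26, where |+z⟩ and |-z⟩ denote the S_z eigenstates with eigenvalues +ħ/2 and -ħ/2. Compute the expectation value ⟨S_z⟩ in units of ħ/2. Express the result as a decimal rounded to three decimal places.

-0.923

⟨σ_z⟩ = |a|² - |b|² divided by |a|²+|b|², with a, b the |+z⟩, |-z⟩ amplitudes.
= (1 - 25)/26 = -24/26.
⟨S_z⟩ = (ħ/2)·⟨σ_z⟩.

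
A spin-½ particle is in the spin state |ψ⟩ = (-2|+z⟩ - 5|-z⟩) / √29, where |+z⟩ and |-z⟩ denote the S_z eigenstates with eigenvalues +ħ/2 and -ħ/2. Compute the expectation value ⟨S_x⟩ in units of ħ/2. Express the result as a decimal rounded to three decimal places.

⟨σ_x⟩ = 2 Re(a* b)/(|a|²+|b|²) with a = -2, b = -5.
a* b = 10, so ⟨σ_x⟩ = 20/29.
⟨S_x⟩ = (ħ/2)·⟨σ_x⟩.

0.690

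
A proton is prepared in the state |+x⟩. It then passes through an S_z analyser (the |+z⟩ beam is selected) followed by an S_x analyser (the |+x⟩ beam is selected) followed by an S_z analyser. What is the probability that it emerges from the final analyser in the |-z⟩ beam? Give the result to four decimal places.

First analyser (S_z): from |+x⟩, P(|+z⟩) = 1/2.
After stage 1 the state is |+z⟩; P(|+x⟩) = |⟨+x|+z⟩|² = 1/2.
After stage 2 the state is |+x⟩; P(|-z⟩) = |⟨-z|+x⟩|² = 1/2.
Joint probability = 1/2 × 1/2 × 1/2 = 0.1250.

0.1250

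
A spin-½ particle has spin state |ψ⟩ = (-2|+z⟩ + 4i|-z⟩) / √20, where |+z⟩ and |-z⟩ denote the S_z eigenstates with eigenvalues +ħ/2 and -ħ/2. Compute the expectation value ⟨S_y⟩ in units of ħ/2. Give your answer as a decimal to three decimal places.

-0.800

⟨σ_y⟩ = 2 Im(a* b)/(|a|²+|b|²) with a = -2, b = 4i.
a* b = -8i, so ⟨σ_y⟩ = -16/20.
⟨S_y⟩ = (ħ/2)·⟨σ_y⟩.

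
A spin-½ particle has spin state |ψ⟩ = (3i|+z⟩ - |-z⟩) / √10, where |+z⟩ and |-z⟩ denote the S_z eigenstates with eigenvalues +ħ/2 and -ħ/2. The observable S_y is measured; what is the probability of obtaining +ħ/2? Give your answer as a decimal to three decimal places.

0.800

|+y⟩ = (|+z⟩ + i|-z⟩)/√2, so ⟨+y|ψ⟩ = (4i) / (√2·√10).
P = |4i|² / 20 = 16/20.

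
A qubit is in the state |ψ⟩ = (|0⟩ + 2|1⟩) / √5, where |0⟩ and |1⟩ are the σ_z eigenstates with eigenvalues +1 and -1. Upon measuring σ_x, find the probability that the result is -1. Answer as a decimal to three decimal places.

0.100

|-x⟩ = (|0⟩ - |1⟩)/√2, so ⟨-x|ψ⟩ = (-1) / (√2·√5).
P = |-1|² / 10 = 1/10.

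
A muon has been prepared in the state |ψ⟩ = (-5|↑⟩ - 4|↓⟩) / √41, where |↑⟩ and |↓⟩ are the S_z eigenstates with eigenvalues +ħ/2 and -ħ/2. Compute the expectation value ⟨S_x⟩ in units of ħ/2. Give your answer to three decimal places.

0.976

⟨σ_x⟩ = 2 Re(a* b)/(|a|²+|b|²) with a = -5, b = -4.
a* b = 20, so ⟨σ_x⟩ = 40/41.
⟨S_x⟩ = (ħ/2)·⟨σ_x⟩.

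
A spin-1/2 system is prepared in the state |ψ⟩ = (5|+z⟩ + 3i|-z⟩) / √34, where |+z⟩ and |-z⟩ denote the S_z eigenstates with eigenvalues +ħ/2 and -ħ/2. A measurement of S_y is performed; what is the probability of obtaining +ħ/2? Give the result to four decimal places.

0.9412

|+y⟩ = (|+z⟩ + i|-z⟩)/√2, so ⟨+y|ψ⟩ = (8) / (√2·√34).
P = |8|² / 68 = 64/68.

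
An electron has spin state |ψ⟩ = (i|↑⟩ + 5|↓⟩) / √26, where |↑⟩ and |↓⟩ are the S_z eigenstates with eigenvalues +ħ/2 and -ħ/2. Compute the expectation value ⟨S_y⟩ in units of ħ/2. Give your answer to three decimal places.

-0.385

⟨σ_y⟩ = 2 Im(a* b)/(|a|²+|b|²) with a = i, b = 5.
a* b = -5i, so ⟨σ_y⟩ = -10/26.
⟨S_y⟩ = (ħ/2)·⟨σ_y⟩.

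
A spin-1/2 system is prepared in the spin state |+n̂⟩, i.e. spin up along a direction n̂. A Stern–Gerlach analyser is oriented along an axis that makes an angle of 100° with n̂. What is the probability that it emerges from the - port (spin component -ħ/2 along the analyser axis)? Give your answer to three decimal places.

0.587

For spin-½, the probability of finding spin-up along an axis at angle θ to the initial spin direction is cos²(θ/2); spin-down is sin²(θ/2).
θ = 100°, so P = sin²(50°) ≈ 0.587.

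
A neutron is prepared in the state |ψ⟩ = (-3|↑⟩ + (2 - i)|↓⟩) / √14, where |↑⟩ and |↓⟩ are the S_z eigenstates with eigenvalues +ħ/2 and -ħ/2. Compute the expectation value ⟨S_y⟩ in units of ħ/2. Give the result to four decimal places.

0.4286

⟨σ_y⟩ = 2 Im(a* b)/(|a|²+|b|²) with a = -3, b = (2 - i).
a* b = (-6 + 3i), so ⟨σ_y⟩ = 6/14.
⟨S_y⟩ = (ħ/2)·⟨σ_y⟩.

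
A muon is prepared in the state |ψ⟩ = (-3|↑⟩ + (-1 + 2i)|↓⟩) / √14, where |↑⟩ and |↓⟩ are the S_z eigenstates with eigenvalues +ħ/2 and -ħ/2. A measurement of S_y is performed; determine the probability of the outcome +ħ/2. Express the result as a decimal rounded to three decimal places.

|+y⟩ = (|↑⟩ + i|↓⟩)/√2, so ⟨+y|ψ⟩ = (-1 + i) / (√2·√14).
P = |-1 + i|² / 28 = 2/28.

0.071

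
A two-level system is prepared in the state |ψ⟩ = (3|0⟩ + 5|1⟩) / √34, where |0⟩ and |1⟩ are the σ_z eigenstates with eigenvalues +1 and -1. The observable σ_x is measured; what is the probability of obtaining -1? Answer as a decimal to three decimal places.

0.059

|-x⟩ = (|0⟩ - |1⟩)/√2, so ⟨-x|ψ⟩ = (-2) / (√2·√34).
P = |-2|² / 68 = 4/68.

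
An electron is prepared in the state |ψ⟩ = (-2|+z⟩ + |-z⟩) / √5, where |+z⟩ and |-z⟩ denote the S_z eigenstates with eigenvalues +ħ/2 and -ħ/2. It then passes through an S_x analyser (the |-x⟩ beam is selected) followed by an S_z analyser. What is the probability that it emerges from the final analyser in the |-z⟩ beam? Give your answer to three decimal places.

First analyser (S_x): P(|-x⟩) = |⟨-x|ψ⟩|² = 9/10.
After stage 1 the state is |-x⟩; P(|-z⟩) = |⟨-z|-x⟩|² = 1/2.
Joint probability = 9/10 × 1/2 = 0.450.

0.450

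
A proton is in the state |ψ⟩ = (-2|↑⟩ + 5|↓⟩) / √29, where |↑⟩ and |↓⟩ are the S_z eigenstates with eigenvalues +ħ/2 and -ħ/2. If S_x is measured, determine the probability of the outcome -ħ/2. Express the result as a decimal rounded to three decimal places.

0.845

|-x⟩ = (|↑⟩ - |↓⟩)/√2, so ⟨-x|ψ⟩ = (-7) / (√2·√29).
P = |-7|² / 58 = 49/58.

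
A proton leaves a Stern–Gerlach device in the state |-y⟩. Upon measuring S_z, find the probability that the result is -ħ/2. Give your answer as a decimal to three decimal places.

In the S_z basis, |-y⟩ = (|+z⟩ - i|-z⟩)/√2 and |-z⟩ = |-z⟩.
|⟨-z|-y⟩|² = 1/2.

0.500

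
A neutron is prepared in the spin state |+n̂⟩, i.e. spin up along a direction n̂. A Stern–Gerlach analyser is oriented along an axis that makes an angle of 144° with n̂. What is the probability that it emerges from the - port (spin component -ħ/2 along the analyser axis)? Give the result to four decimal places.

0.9045

For spin-½, the probability of finding spin-up along an axis at angle θ to the initial spin direction is cos²(θ/2); spin-down is sin²(θ/2).
θ = 144°, so P = sin²(72°) ≈ 0.9045.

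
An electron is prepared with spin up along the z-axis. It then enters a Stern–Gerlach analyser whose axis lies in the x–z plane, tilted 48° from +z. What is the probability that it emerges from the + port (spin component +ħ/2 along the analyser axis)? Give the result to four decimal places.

For spin-½, the probability of finding spin-up along an axis at angle θ to the initial spin direction is cos²(θ/2); spin-down is sin²(θ/2).
θ = 48°, so P = cos²(24°) ≈ 0.8346.

0.8346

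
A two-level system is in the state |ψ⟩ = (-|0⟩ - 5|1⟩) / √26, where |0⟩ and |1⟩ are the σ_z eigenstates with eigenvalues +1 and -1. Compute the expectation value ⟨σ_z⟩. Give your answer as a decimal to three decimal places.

⟨σ_z⟩ = |a|² - |b|² divided by |a|²+|b|², with a, b the |0⟩, |1⟩ amplitudes.
= (1 - 25)/26 = -24/26.

-0.923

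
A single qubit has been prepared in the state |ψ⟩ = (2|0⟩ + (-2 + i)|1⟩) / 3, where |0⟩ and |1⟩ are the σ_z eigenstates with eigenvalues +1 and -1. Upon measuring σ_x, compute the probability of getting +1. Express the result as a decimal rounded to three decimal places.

0.056

|+x⟩ = (|0⟩ + |1⟩)/√2, so ⟨+x|ψ⟩ = (i) / (√2·3).
P = |i|² / 18 = 1/18.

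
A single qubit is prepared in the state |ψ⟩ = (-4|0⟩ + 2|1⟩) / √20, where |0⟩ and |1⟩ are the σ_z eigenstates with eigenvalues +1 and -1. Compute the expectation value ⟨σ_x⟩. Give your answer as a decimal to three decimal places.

⟨σ_x⟩ = 2 Re(a* b)/(|a|²+|b|²) with a = -4, b = 2.
a* b = -8, so ⟨σ_x⟩ = -16/20.

-0.800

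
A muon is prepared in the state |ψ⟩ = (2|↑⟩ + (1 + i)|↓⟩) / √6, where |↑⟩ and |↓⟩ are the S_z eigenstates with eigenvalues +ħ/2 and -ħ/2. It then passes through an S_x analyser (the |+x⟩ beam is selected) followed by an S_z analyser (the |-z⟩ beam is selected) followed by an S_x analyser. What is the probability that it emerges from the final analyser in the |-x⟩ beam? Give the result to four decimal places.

0.2083

First analyser (S_x): P(|+x⟩) = |⟨+x|ψ⟩|² = 10/12.
After stage 1 the state is |+x⟩; P(|-z⟩) = |⟨-z|+x⟩|² = 1/2.
After stage 2 the state is |-z⟩; P(|-x⟩) = |⟨-x|-z⟩|² = 1/2.
Joint probability = 10/12 × 1/2 × 1/2 = 0.2083.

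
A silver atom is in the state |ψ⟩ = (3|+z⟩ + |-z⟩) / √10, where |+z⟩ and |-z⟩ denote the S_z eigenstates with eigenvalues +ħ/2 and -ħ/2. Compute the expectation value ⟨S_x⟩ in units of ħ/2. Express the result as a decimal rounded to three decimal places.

⟨σ_x⟩ = 2 Re(a* b)/(|a|²+|b|²) with a = 3, b = 1.
a* b = 3, so ⟨σ_x⟩ = 6/10.
⟨S_x⟩ = (ħ/2)·⟨σ_x⟩.

0.600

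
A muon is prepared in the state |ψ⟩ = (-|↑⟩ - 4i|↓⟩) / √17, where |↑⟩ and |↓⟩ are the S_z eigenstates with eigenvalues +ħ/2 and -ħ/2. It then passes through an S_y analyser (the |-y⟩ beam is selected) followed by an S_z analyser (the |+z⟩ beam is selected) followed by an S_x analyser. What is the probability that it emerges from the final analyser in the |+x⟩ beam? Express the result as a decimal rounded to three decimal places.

0.066

First analyser (S_y): P(|-y⟩) = |⟨-y|ψ⟩|² = 9/34.
After stage 1 the state is |-y⟩; P(|+z⟩) = |⟨+z|-y⟩|² = 1/2.
After stage 2 the state is |+z⟩; P(|+x⟩) = |⟨+x|+z⟩|² = 1/2.
Joint probability = 9/34 × 1/2 × 1/2 = 0.066.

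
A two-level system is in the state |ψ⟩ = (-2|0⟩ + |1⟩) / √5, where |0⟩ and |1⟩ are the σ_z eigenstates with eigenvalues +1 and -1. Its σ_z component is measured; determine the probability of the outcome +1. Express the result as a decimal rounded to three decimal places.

0.800

The +1 outcome corresponds to |0⟩. Its amplitude in |ψ⟩ is -2/√5.
P = |-2|² / 5 = 4/5.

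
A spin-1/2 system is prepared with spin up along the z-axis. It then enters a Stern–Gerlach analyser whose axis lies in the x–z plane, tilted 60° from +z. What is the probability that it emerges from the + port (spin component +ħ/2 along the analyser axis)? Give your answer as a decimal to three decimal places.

0.750

For spin-½, the probability of finding spin-up along an axis at angle θ to the initial spin direction is cos²(θ/2); spin-down is sin²(θ/2).
θ = 60°, so P = cos²(30°) ≈ 0.750.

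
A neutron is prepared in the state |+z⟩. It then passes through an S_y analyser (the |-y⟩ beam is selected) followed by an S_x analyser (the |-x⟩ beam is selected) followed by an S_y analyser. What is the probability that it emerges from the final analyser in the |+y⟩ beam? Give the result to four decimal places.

0.1250

First analyser (S_y): from |+z⟩, P(|-y⟩) = 1/2.
After stage 1 the state is |-y⟩; P(|-x⟩) = |⟨-x|-y⟩|² = 1/2.
After stage 2 the state is |-x⟩; P(|+y⟩) = |⟨+y|-x⟩|² = 1/2.
Joint probability = 1/2 × 1/2 × 1/2 = 0.1250.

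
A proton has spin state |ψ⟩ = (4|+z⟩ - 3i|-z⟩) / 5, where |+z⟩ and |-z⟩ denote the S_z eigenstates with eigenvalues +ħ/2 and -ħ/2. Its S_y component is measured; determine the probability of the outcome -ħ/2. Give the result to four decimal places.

|-y⟩ = (|+z⟩ - i|-z⟩)/√2, so ⟨-y|ψ⟩ = (7) / (√2·5).
P = |7|² / 50 = 49/50.

0.9800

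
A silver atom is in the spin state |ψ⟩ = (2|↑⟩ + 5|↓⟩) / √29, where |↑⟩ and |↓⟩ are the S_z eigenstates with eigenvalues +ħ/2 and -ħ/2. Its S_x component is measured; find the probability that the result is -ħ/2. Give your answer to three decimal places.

|-x⟩ = (|↑⟩ - |↓⟩)/√2, so ⟨-x|ψ⟩ = (-3) / (√2·√29).
P = |-3|² / 58 = 9/58.

0.155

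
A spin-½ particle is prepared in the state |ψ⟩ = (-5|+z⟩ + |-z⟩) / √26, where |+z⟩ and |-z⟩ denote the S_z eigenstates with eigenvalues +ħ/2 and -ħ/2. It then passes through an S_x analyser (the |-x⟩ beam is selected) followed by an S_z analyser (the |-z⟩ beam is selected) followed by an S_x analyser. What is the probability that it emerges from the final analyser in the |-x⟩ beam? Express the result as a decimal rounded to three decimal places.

0.173

First analyser (S_x): P(|-x⟩) = |⟨-x|ψ⟩|² = 36/52.
After stage 1 the state is |-x⟩; P(|-z⟩) = |⟨-z|-x⟩|² = 1/2.
After stage 2 the state is |-z⟩; P(|-x⟩) = |⟨-x|-z⟩|² = 1/2.
Joint probability = 36/52 × 1/2 × 1/2 = 0.173.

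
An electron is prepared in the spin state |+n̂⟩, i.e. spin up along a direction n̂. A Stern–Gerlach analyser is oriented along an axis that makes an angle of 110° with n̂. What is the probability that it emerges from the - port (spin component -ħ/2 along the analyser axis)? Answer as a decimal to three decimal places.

For spin-½, the probability of finding spin-up along an axis at angle θ to the initial spin direction is cos²(θ/2); spin-down is sin²(θ/2).
θ = 110°, so P = sin²(55°) ≈ 0.671.

0.671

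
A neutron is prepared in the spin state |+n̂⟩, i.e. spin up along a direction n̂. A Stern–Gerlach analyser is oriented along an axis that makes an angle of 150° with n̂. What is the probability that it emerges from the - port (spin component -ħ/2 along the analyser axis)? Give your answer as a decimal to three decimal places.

0.933

For spin-½, the probability of finding spin-up along an axis at angle θ to the initial spin direction is cos²(θ/2); spin-down is sin²(θ/2).
θ = 150°, so P = sin²(75°) ≈ 0.933.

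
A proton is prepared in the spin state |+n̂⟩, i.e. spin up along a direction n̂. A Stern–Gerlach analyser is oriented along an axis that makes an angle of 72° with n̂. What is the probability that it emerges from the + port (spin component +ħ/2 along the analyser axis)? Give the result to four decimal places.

For spin-½, the probability of finding spin-up along an axis at angle θ to the initial spin direction is cos²(θ/2); spin-down is sin²(θ/2).
θ = 72°, so P = cos²(36°) ≈ 0.6545.

0.6545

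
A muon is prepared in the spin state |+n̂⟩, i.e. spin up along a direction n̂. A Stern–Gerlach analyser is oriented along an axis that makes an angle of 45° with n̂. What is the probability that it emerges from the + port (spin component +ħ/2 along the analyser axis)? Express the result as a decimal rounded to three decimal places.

For spin-½, the probability of finding spin-up along an axis at angle θ to the initial spin direction is cos²(θ/2); spin-down is sin²(θ/2).
θ = 45°, so P = cos²(22.5°) ≈ 0.854.

0.854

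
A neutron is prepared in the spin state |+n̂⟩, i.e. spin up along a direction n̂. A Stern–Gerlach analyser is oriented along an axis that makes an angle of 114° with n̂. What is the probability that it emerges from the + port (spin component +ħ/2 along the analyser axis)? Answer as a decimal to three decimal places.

0.297

For spin-½, the probability of finding spin-up along an axis at angle θ to the initial spin direction is cos²(θ/2); spin-down is sin²(θ/2).
θ = 114°, so P = cos²(57°) ≈ 0.297.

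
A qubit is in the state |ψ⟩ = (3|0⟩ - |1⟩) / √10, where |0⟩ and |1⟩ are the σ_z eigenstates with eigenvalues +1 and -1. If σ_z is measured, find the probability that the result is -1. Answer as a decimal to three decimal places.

0.100

The -1 outcome corresponds to |1⟩. Its amplitude in |ψ⟩ is -1/√10.
P = |-1|² / 10 = 1/10.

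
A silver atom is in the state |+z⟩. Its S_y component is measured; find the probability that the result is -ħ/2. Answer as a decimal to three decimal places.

0.500

In the S_z basis, |+z⟩ = |+z⟩ and |-y⟩ = (|+z⟩ - i|-z⟩)/√2.
|⟨-y|+z⟩|² = 1/2.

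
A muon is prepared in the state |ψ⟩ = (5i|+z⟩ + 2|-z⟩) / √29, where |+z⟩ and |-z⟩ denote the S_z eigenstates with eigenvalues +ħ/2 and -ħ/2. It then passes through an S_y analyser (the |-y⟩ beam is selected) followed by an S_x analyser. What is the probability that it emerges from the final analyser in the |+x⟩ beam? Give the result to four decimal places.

0.4224

First analyser (S_y): P(|-y⟩) = |⟨-y|ψ⟩|² = 49/58.
After stage 1 the state is |-y⟩; P(|+x⟩) = |⟨+x|-y⟩|² = 1/2.
Joint probability = 49/58 × 1/2 = 0.4224.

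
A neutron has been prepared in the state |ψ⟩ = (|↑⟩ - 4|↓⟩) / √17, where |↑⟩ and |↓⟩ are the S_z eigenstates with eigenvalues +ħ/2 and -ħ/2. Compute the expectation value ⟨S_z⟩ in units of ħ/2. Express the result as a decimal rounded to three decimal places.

-0.882

⟨σ_z⟩ = |a|² - |b|² divided by |a|²+|b|², with a, b the |↑⟩, |↓⟩ amplitudes.
= (1 - 16)/17 = -15/17.
⟨S_z⟩ = (ħ/2)·⟨σ_z⟩.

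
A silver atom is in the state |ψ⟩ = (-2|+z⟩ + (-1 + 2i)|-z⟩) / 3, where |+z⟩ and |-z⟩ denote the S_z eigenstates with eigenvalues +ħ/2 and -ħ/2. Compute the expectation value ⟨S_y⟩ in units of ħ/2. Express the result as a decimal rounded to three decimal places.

⟨σ_y⟩ = 2 Im(a* b)/(|a|²+|b|²) with a = -2, b = (-1 + 2i).
a* b = (2 - 4i), so ⟨σ_y⟩ = -8/9.
⟨S_y⟩ = (ħ/2)·⟨σ_y⟩.

-0.889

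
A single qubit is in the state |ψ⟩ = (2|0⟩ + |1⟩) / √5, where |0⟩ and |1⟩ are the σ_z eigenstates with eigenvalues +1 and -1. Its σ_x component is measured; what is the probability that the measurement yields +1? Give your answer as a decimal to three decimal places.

|+x⟩ = (|0⟩ + |1⟩)/√2, so ⟨+x|ψ⟩ = (3) / (√2·√5).
P = |3|² / 10 = 9/10.

0.900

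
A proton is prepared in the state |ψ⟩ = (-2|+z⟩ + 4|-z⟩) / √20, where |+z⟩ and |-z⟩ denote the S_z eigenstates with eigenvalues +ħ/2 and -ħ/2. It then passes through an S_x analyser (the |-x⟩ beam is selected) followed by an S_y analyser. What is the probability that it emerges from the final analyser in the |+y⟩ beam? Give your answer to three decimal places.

First analyser (S_x): P(|-x⟩) = |⟨-x|ψ⟩|² = 36/40.
After stage 1 the state is |-x⟩; P(|+y⟩) = |⟨+y|-x⟩|² = 1/2.
Joint probability = 36/40 × 1/2 = 0.450.

0.450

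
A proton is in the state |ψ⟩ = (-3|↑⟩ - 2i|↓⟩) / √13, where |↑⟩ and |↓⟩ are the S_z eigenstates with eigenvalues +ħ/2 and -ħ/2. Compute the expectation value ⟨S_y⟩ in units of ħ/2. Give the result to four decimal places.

⟨σ_y⟩ = 2 Im(a* b)/(|a|²+|b|²) with a = -3, b = -2i.
a* b = 6i, so ⟨σ_y⟩ = 12/13.
⟨S_y⟩ = (ħ/2)·⟨σ_y⟩.

0.9231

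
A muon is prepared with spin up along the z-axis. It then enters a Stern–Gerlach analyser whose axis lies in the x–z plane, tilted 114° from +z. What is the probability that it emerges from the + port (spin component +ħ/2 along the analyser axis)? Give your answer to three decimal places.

For spin-½, the probability of finding spin-up along an axis at angle θ to the initial spin direction is cos²(θ/2); spin-down is sin²(θ/2).
θ = 114°, so P = cos²(57°) ≈ 0.297.

0.297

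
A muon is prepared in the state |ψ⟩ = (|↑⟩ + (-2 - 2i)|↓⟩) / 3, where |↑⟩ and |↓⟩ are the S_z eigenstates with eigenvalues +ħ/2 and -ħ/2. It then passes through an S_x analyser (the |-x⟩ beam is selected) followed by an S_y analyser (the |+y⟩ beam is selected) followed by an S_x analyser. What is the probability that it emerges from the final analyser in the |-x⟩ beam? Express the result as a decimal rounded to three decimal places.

0.181

First analyser (S_x): P(|-x⟩) = |⟨-x|ψ⟩|² = 13/18.
After stage 1 the state is |-x⟩; P(|+y⟩) = |⟨+y|-x⟩|² = 1/2.
After stage 2 the state is |+y⟩; P(|-x⟩) = |⟨-x|+y⟩|² = 1/2.
Joint probability = 13/18 × 1/2 × 1/2 = 0.181.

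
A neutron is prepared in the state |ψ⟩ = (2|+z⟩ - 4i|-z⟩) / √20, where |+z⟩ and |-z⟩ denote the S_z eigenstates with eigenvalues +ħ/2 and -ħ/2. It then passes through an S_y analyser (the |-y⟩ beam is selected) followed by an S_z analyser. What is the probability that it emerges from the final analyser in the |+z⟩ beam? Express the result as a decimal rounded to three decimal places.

0.450

First analyser (S_y): P(|-y⟩) = |⟨-y|ψ⟩|² = 36/40.
After stage 1 the state is |-y⟩; P(|+z⟩) = |⟨+z|-y⟩|² = 1/2.
Joint probability = 36/40 × 1/2 = 0.450.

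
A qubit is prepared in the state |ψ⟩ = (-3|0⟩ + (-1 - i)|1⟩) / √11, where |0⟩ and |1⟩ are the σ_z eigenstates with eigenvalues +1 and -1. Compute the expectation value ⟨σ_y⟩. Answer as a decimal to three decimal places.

0.545

⟨σ_y⟩ = 2 Im(a* b)/(|a|²+|b|²) with a = -3, b = (-1 - i).
a* b = (3 + 3i), so ⟨σ_y⟩ = 6/11.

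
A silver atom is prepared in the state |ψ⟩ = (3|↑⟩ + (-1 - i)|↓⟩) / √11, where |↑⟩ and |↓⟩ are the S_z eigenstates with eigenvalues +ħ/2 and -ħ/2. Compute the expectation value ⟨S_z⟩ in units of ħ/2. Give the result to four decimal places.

0.6364

⟨σ_z⟩ = |a|² - |b|² divided by |a|²+|b|², with a, b the |↑⟩, |↓⟩ amplitudes.
= (9 - 2)/11 = 7/11.
⟨S_z⟩ = (ħ/2)·⟨σ_z⟩.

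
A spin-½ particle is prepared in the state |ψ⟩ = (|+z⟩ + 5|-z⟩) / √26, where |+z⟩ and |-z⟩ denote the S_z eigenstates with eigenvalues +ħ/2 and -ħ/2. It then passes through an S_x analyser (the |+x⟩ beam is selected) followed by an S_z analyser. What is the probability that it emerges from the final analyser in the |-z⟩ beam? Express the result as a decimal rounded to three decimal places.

0.346

First analyser (S_x): P(|+x⟩) = |⟨+x|ψ⟩|² = 36/52.
After stage 1 the state is |+x⟩; P(|-z⟩) = |⟨-z|+x⟩|² = 1/2.
Joint probability = 36/52 × 1/2 = 0.346.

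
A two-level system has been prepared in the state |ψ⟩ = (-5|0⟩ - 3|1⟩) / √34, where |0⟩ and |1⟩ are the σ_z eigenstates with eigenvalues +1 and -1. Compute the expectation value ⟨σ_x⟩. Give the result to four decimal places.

0.8824

⟨σ_x⟩ = 2 Re(a* b)/(|a|²+|b|²) with a = -5, b = -3.
a* b = 15, so ⟨σ_x⟩ = 30/34.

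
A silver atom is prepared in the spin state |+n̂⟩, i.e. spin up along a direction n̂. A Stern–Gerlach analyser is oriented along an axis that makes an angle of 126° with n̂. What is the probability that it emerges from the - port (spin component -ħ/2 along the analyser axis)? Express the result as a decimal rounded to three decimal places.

For spin-½, the probability of finding spin-up along an axis at angle θ to the initial spin direction is cos²(θ/2); spin-down is sin²(θ/2).
θ = 126°, so P = sin²(63°) ≈ 0.794.

0.794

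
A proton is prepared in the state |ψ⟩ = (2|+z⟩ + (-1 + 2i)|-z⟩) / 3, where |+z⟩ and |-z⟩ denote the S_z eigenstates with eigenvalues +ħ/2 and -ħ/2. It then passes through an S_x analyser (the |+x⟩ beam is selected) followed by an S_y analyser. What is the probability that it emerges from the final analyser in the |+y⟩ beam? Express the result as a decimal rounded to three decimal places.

0.139

First analyser (S_x): P(|+x⟩) = |⟨+x|ψ⟩|² = 5/18.
After stage 1 the state is |+x⟩; P(|+y⟩) = |⟨+y|+x⟩|² = 1/2.
Joint probability = 5/18 × 1/2 = 0.139.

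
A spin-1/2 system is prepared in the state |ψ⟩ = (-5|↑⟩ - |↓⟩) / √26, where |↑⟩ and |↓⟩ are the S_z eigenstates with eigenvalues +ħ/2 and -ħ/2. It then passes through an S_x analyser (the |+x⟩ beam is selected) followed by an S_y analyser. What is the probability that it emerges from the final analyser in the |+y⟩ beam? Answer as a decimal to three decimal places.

0.346

First analyser (S_x): P(|+x⟩) = |⟨+x|ψ⟩|² = 36/52.
After stage 1 the state is |+x⟩; P(|+y⟩) = |⟨+y|+x⟩|² = 1/2.
Joint probability = 36/52 × 1/2 = 0.346.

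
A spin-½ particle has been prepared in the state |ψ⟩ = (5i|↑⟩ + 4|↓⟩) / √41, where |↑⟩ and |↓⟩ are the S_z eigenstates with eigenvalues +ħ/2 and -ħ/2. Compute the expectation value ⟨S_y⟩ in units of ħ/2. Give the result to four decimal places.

⟨σ_y⟩ = 2 Im(a* b)/(|a|²+|b|²) with a = 5i, b = 4.
a* b = -20i, so ⟨σ_y⟩ = -40/41.
⟨S_y⟩ = (ħ/2)·⟨σ_y⟩.

-0.9756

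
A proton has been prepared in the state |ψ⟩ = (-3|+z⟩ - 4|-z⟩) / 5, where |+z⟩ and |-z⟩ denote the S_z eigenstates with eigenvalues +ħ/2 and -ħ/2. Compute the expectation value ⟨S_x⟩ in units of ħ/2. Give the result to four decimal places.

⟨σ_x⟩ = 2 Re(a* b)/(|a|²+|b|²) with a = -3, b = -4.
a* b = 12, so ⟨σ_x⟩ = 24/25.
⟨S_x⟩ = (ħ/2)·⟨σ_x⟩.

0.9600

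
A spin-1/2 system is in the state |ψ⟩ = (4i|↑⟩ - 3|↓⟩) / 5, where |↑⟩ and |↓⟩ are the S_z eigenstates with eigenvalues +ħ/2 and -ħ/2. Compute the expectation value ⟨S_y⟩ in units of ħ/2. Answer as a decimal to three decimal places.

⟨σ_y⟩ = 2 Im(a* b)/(|a|²+|b|²) with a = 4i, b = -3.
a* b = 12i, so ⟨σ_y⟩ = 24/25.
⟨S_y⟩ = (ħ/2)·⟨σ_y⟩.

0.960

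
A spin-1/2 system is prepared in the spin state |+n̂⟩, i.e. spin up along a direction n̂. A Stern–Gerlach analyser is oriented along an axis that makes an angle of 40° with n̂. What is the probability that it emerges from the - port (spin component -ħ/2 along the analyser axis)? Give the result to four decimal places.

0.1170

For spin-½, the probability of finding spin-up along an axis at angle θ to the initial spin direction is cos²(θ/2); spin-down is sin²(θ/2).
θ = 40°, so P = sin²(20°) ≈ 0.1170.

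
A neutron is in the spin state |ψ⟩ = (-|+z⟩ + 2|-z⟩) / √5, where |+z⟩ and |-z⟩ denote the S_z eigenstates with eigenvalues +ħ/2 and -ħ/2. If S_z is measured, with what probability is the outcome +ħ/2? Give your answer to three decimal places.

The +ħ/2 outcome corresponds to |+z⟩. Its amplitude in |ψ⟩ is -1/√5.
P = |-1|² / 5 = 1/5.

0.200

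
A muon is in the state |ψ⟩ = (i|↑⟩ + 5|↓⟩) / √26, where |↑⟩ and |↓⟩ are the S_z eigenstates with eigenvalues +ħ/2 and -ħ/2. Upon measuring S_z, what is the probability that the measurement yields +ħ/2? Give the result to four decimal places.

The +ħ/2 outcome corresponds to |↑⟩. Its amplitude in |ψ⟩ is i/√26.
P = |i|² / 26 = 1/26.

0.0385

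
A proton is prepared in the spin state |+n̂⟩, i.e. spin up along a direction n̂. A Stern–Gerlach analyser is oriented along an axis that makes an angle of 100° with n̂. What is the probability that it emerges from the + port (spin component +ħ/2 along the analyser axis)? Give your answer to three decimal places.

0.413

For spin-½, the probability of finding spin-up along an axis at angle θ to the initial spin direction is cos²(θ/2); spin-down is sin²(θ/2).
θ = 100°, so P = cos²(50°) ≈ 0.413.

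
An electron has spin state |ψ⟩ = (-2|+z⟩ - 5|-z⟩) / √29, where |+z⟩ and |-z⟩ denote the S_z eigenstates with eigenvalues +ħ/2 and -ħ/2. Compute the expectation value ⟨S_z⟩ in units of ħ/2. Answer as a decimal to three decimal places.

⟨σ_z⟩ = |a|² - |b|² divided by |a|²+|b|², with a, b the |+z⟩, |-z⟩ amplitudes.
= (4 - 25)/29 = -21/29.
⟨S_z⟩ = (ħ/2)·⟨σ_z⟩.

-0.724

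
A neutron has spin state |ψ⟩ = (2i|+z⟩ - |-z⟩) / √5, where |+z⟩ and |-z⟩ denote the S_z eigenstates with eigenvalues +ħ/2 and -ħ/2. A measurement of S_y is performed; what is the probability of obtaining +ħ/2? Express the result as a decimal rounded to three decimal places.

|+y⟩ = (|+z⟩ + i|-z⟩)/√2, so ⟨+y|ψ⟩ = (3i) / (√2·√5).
P = |3i|² / 10 = 9/10.

0.900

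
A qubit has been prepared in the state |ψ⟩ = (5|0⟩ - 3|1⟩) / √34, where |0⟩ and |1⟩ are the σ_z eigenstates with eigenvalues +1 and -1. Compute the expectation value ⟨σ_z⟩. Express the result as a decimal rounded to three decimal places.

0.471

⟨σ_z⟩ = |a|² - |b|² divided by |a|²+|b|², with a, b the |0⟩, |1⟩ amplitudes.
= (25 - 9)/34 = 16/34.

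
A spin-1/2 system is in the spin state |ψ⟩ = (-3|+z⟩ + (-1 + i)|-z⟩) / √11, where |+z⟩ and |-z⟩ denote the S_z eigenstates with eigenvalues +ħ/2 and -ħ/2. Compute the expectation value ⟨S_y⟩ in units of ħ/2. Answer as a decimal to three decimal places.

⟨σ_y⟩ = 2 Im(a* b)/(|a|²+|b|²) with a = -3, b = (-1 + i).
a* b = (3 - 3i), so ⟨σ_y⟩ = -6/11.
⟨S_y⟩ = (ħ/2)·⟨σ_y⟩.

-0.545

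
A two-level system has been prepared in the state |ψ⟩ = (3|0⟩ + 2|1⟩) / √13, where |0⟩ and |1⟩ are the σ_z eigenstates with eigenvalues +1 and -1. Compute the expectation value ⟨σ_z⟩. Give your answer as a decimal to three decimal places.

0.385

⟨σ_z⟩ = |a|² - |b|² divided by |a|²+|b|², with a, b the |0⟩, |1⟩ amplitudes.
= (9 - 4)/13 = 5/13.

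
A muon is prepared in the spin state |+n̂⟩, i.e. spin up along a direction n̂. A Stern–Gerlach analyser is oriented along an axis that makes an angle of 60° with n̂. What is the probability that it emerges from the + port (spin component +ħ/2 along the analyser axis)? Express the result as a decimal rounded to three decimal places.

0.750

For spin-½, the probability of finding spin-up along an axis at angle θ to the initial spin direction is cos²(θ/2); spin-down is sin²(θ/2).
θ = 60°, so P = cos²(30°) ≈ 0.750.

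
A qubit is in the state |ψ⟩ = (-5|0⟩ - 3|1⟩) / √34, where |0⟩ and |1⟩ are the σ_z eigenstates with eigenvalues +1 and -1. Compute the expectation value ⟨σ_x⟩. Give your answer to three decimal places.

⟨σ_x⟩ = 2 Re(a* b)/(|a|²+|b|²) with a = -5, b = -3.
a* b = 15, so ⟨σ_x⟩ = 30/34.

0.882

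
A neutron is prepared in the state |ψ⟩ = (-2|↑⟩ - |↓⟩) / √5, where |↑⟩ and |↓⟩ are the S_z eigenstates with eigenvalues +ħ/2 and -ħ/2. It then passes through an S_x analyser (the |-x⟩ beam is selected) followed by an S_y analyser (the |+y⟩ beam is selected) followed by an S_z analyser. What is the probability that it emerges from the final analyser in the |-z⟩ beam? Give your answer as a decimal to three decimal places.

0.025

First analyser (S_x): P(|-x⟩) = |⟨-x|ψ⟩|² = 1/10.
After stage 1 the state is |-x⟩; P(|+y⟩) = |⟨+y|-x⟩|² = 1/2.
After stage 2 the state is |+y⟩; P(|-z⟩) = |⟨-z|+y⟩|² = 1/2.
Joint probability = 1/10 × 1/2 × 1/2 = 0.025.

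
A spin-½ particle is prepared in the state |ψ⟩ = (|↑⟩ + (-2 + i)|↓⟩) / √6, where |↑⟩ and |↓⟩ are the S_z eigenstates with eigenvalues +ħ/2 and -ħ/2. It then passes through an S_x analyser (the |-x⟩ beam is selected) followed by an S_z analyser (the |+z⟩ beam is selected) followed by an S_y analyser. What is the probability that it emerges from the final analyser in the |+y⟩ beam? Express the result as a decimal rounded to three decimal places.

0.208

First analyser (S_x): P(|-x⟩) = |⟨-x|ψ⟩|² = 10/12.
After stage 1 the state is |-x⟩; P(|+z⟩) = |⟨+z|-x⟩|² = 1/2.
After stage 2 the state is |+z⟩; P(|+y⟩) = |⟨+y|+z⟩|² = 1/2.
Joint probability = 10/12 × 1/2 × 1/2 = 0.208.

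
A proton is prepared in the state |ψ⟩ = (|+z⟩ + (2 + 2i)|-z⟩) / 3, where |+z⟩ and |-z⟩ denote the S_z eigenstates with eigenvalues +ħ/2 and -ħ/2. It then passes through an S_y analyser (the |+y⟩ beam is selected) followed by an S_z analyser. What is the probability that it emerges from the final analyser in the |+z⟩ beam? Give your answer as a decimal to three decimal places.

First analyser (S_y): P(|+y⟩) = |⟨+y|ψ⟩|² = 13/18.
After stage 1 the state is |+y⟩; P(|+z⟩) = |⟨+z|+y⟩|² = 1/2.
Joint probability = 13/18 × 1/2 = 0.361.

0.361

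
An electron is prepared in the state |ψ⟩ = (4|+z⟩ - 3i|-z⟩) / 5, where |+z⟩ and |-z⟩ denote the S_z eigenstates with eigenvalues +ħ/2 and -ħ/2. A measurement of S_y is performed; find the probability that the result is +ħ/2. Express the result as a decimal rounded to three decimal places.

|+y⟩ = (|+z⟩ + i|-z⟩)/√2, so ⟨+y|ψ⟩ = (1) / (√2·5).
P = |1|² / 50 = 1/50.

0.020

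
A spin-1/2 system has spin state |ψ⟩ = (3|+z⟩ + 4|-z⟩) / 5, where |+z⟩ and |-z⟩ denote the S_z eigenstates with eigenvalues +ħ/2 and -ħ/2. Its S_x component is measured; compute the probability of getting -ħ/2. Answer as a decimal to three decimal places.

|-x⟩ = (|+z⟩ - |-z⟩)/√2, so ⟨-x|ψ⟩ = (-1) / (√2·5).
P = |-1|² / 50 = 1/50.

0.020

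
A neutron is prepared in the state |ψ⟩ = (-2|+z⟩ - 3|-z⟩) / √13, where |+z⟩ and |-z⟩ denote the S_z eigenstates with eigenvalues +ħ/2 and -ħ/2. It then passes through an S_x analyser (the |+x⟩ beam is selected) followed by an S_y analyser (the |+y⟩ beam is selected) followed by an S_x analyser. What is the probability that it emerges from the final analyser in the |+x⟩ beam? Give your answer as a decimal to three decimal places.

0.240

First analyser (S_x): P(|+x⟩) = |⟨+x|ψ⟩|² = 25/26.
After stage 1 the state is |+x⟩; P(|+y⟩) = |⟨+y|+x⟩|² = 1/2.
After stage 2 the state is |+y⟩; P(|+x⟩) = |⟨+x|+y⟩|² = 1/2.
Joint probability = 25/26 × 1/2 × 1/2 = 0.240.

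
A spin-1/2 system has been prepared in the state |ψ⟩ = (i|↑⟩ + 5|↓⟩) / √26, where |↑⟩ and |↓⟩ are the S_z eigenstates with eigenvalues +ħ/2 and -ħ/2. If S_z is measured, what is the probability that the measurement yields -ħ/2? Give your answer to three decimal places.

The -ħ/2 outcome corresponds to |↓⟩. Its amplitude in |ψ⟩ is 5/√26.
P = |5|² / 26 = 25/26.

0.962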